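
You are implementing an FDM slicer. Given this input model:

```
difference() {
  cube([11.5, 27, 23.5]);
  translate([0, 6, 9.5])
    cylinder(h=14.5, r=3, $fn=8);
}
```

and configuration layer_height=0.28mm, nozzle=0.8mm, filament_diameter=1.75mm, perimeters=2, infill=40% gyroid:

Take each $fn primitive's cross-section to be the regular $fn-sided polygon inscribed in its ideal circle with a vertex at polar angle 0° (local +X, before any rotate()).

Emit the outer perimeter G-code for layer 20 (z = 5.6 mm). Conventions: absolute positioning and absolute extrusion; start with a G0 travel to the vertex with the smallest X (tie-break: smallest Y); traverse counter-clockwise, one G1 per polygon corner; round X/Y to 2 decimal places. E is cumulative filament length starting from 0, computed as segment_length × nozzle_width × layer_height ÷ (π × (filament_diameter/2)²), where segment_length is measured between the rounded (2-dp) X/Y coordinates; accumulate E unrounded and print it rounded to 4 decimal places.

At z = 5.6 mm: the cube is present — its section is the full 11.5×27 rectangle; the cylinder at (0, 6) does not reach this height (z outside [9.5, 24]); Subtracting the remaining from the first: none of the subtracted shapes is present at this height, so the 11.5×27 cube is unchanged — 1 connected region. The outline is a single polygon with 4 vertices. Extrusion per mm of travel: 0.8 × 0.28 / (π × 0.875²) = 0.093128. Accumulating E over each segment gives final E = 7.1709.

G0 X0.00 Y0.00 Z5.60
G1 X11.50 Y0.00 E1.0710
G1 X11.50 Y27.00 E3.5854
G1 X0.00 Y27.00 E4.6564
G1 X0.00 Y0.00 E7.1709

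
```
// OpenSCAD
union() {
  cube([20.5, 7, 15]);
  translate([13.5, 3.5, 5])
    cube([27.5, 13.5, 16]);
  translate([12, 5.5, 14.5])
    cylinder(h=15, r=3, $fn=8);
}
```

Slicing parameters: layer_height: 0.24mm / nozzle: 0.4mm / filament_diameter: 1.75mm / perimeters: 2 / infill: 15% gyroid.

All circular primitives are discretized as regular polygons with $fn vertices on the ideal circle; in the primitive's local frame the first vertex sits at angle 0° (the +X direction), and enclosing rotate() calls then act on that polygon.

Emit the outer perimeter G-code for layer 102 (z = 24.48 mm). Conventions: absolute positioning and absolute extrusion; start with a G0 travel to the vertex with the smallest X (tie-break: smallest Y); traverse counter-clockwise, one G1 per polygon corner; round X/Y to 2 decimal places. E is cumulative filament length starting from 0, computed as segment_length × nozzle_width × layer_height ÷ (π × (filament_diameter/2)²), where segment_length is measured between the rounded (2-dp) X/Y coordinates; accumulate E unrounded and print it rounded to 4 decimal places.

At z = 24.48 mm: the cube does not reach this height (z outside [0, 15]); the cube at (13.5, 3.5) is absent (z outside [5, 21]); the cylinder at (12, 5.5): section is a regular 8-gon, circumradius r=3; Taking the union: only the r=3 cylinder at (12, 5.5) is present, so the union is just that shape — 1 connected region. The outline is a single polygon with 8 vertices. Extrusion per mm of travel: 0.4 × 0.24 / (π × 0.875²) = 0.039912. Accumulating E over each segment gives final E = 0.7329.

G0 X9.00 Y5.50 Z24.48
G1 X9.88 Y3.38 E0.0916
G1 X12.00 Y2.50 E0.1832
G1 X14.12 Y3.38 E0.2748
G1 X15.00 Y5.50 E0.3665
G1 X14.12 Y7.62 E0.4581
G1 X12.00 Y8.50 E0.5497
G1 X9.88 Y7.62 E0.6413
G1 X9.00 Y5.50 E0.7329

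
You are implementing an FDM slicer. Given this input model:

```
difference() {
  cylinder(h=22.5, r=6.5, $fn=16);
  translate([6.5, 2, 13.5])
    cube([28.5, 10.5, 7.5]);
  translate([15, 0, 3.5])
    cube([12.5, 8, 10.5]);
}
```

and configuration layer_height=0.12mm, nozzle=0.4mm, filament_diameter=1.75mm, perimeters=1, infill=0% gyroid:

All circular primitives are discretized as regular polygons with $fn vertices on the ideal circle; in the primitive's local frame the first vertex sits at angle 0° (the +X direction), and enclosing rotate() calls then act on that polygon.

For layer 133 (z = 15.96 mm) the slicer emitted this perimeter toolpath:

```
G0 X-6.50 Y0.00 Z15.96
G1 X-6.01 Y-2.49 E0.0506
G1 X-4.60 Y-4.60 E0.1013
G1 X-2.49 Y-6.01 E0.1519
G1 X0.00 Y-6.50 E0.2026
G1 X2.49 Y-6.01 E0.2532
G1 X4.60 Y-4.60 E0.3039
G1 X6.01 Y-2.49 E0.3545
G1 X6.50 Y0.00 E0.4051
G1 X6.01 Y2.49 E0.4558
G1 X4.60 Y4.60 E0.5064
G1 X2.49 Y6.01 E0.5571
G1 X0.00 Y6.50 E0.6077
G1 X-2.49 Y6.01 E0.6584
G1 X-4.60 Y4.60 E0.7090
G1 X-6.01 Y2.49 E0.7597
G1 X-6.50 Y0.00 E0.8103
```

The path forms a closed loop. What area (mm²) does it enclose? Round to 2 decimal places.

Apply the shoelace formula to the sequence of (X, Y) vertices; enclosed area = 129.51 mm².

129.51 mm²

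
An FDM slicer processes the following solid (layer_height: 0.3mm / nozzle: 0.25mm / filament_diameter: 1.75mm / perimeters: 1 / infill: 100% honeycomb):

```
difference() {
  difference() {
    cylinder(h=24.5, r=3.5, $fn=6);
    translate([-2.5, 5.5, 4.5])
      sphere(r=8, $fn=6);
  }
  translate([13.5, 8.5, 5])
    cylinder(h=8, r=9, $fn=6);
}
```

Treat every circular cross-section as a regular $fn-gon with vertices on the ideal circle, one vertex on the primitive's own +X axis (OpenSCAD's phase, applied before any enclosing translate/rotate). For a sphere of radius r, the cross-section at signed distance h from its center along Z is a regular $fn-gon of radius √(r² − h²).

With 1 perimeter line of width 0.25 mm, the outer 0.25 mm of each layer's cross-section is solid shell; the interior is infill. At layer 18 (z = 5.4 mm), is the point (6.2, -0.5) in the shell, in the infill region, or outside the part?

outside

At z = 5.4 mm: the r=3.5 cylinder contributes a regular 6-gon of circumradius 3.5; the sphere at (-2.5, 5.5): section is a regular 6-gon, circumradius = √(r²−h²) = √(8²−0.9²) = 7.949; Subtracting the remaining from the first: starting from the r=3.5 cylinder, the r=8 sphere at (-2.5, 5.5) partially overlaps it — only the 22.15 mm² overlap (of its 164.17 mm²) is removed, clipping the outline — 1 connected region; the r=9 cylinder at (13.5, 8.5) contributes a regular 6-gon of circumradius 9; After the difference (first − rest): starting from that combined region, the r=9 cylinder at (13.5, 8.5) misses the remaining region (no effect) — 1 connected region. Overall, the cross-section is a single solid region. The nearest boundary edge runs (2.89, 1.06)→(3.50, 0.00); distance from the point to it = 2.75 mm. The point is not inside any of the regions above, so it lies outside the cross-section (2.75 mm from the nearest boundary).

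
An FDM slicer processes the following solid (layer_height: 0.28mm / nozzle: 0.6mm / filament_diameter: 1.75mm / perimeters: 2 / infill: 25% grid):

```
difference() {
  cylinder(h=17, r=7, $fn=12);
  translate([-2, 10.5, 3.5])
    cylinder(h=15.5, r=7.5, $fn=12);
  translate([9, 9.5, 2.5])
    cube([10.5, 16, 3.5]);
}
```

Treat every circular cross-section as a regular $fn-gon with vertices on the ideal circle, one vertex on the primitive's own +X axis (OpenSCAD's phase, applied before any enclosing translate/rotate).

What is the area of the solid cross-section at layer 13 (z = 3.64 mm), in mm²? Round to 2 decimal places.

124.94 mm²

At z = 3.64 mm: the cylinder: section is a regular 12-gon, circumradius r=7 (area = (12/2)·7.000²·sin(360°/12) = 147.00 mm²); the cylinder at (-2, 10.5): section is a regular 12-gon, circumradius r=7.5 (area = (12/2)·7.500²·sin(360°/12) = 168.75 mm²); the 10.5×16 cube at (9, 9.5) contributes its full rectangle (area 168.00 mm²); Taking the first minus the rest: starting from the r=7 cylinder (147.00 mm²), the r=7.5 cylinder at (-2, 10.5) partially overlaps it — only the 22.06 mm² overlap (of its 168.75 mm²) is removed, clipping the outline; the 10.5×16 cube at (9, 9.5) misses the remaining region (no effect) — area = 124.94 mm². Overall, the cross-section is a single solid region. Net area = 124.94 mm².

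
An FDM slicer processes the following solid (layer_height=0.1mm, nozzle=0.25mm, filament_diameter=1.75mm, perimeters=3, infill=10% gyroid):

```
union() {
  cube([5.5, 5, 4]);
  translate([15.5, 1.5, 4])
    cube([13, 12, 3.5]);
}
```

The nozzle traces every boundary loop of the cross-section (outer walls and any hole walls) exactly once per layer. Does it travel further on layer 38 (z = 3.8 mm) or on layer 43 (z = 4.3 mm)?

Layer 38 (z = 3.8): the cube (footprint 5.5×5) is included at this height (perimeter 21.00 mm); the cube at (15.5, 1.5) is absent (z outside [4, 7.5]); Taking the union: only the 5.5×5 cube is present, so the union is just that shape — boundary = 21.00 mm. So its perimeter = 21.00 mm. Layer 43 (z = 4.3): the cube is absent (z outside [0, 4]); the cube at (15.5, 1.5) (footprint 13×12) is included at this height (perimeter 50.00 mm); Combining (union): only the 13×12 cube at (15.5, 1.5) is present, so the union is just that shape — boundary = 50.00 mm. So its perimeter = 50.00 mm. Layer 43 is larger (50.00 vs 21.00 mm).

layer 43 (z = 4.3 mm)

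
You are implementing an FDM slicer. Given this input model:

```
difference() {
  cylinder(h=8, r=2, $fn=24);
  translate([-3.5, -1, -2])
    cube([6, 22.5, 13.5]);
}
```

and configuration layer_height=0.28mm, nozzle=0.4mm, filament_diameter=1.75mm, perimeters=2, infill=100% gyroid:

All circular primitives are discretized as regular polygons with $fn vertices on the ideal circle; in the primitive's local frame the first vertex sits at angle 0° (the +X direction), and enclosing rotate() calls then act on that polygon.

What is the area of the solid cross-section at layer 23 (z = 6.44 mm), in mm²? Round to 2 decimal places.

At z = 6.44 mm: the r=2 cylinder gives a regular 24-gon of circumradius 2 (constant along its height) (area = (24/2)·2.000²·sin(360°/24) = 12.42 mm²); the cube at (-3.5, -1) (footprint 6×22.5) is included at this height (area 135.00 mm²); Taking the first minus the rest: starting from the r=2 cylinder (12.42 mm²), the 6×22.5 cube at (-3.5, -1) partially overlaps it — only the 10.01 mm² overlap (of its 135.00 mm²) is removed, clipping the outline — area = 2.41 mm². Overall, the cross-section is a single solid region. Net area = 2.41 mm².

2.41 mm²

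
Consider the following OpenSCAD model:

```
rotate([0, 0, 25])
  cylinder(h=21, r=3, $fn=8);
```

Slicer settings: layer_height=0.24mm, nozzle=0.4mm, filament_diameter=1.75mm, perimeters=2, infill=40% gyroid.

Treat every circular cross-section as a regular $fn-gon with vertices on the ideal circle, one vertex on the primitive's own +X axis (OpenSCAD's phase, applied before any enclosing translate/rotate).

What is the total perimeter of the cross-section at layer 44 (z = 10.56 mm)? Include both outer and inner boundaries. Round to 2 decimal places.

At z = 10.56 mm: the r=3 cylinder contributes a regular 8-gon of circumradius 3 (perimeter = 2·8·3.000·sin(180°/8) = 18.37 mm); (rotated 25° about Z; rotation is an isometry so areas/perimeters/island counts are preserved). Overall, the cross-section is a single solid region. Total boundary length (outer) = 18.37 mm.

18.37 mm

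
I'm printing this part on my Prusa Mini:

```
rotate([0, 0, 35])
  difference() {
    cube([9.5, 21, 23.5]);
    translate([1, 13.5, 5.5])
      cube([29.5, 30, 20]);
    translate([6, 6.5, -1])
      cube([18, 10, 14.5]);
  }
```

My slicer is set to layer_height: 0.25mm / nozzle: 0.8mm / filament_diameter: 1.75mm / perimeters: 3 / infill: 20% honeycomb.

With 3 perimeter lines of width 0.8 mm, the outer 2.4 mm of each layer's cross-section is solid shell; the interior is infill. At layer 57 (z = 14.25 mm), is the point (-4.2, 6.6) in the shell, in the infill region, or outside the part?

shell

At z = 14.25 mm: the cube (footprint 9.5×21) is included at this height; the 29.5×30 cube at (1, 13.5) contributes its full rectangle; the cube at (6, 6.5) is absent (z outside [-1, 13.5]); After the difference (first − rest): starting from the 9.5×21 cube, the 29.5×30 cube at (1, 13.5) partially overlaps it — only the 63.75 mm² overlap (of its 885.00 mm²) is removed, clipping the outline — 1 connected region; (rotated 35° about Z; rotation is an isometry so areas/perimeters/island counts are preserved). Overall, the cross-section is a single solid region. Undo the 35° rotation: the query point maps to (0.345, 7.815) in the un-rotated model frame. The nearest boundary edge runs (0.00, 0.00)→(0.00, 21.00); distance from the point to it = 0.35 mm. The point is inside the cross-section, 0.35 mm from the nearest boundary — within the 2.4 mm shell band (3 × 0.8).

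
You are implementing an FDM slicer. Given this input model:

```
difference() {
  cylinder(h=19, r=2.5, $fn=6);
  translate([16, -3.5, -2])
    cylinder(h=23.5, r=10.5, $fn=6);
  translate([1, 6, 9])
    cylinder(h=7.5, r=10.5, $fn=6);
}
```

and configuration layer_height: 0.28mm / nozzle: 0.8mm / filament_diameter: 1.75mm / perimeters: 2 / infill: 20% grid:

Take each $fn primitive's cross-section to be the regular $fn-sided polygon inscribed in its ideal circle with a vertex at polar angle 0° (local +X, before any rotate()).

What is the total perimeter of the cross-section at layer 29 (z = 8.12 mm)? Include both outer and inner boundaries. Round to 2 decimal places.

15.00 mm

At z = 8.12 mm: the r=2.5 cylinder contributes a regular 6-gon of circumradius 2.5 (perimeter = 2·6·2.500·sin(180°/6) = 15.00 mm); the r=10.5 cylinder at (16, -3.5) contributes a regular 6-gon of circumradius 10.5 (perimeter = 2·6·10.500·sin(180°/6) = 63.00 mm); the cylinder at (1, 6) does not reach this height (z outside [9, 16.5]); Taking the first minus the rest: starting from the r=2.5 cylinder, the r=10.5 cylinder at (16, -3.5) misses the remaining region (no effect) — boundary = 15.00 mm. Overall, the cross-section is a single solid region. Total boundary length (outer) = 15.00 mm.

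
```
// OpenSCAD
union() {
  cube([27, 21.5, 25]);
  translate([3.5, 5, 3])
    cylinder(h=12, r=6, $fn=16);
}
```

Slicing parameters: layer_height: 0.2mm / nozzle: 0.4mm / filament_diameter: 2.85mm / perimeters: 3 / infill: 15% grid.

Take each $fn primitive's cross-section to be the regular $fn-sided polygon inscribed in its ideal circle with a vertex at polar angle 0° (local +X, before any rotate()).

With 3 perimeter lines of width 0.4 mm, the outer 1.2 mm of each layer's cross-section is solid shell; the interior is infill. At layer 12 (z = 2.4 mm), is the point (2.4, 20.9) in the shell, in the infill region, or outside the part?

shell

At z = 2.4 mm: the cube is present — its section is the full 27×21.5 rectangle; the cylinder at (3.5, 5) is not intersected at this z (z outside [3, 15]); Combining (union): only the 27×21.5 cube is present, so the union is just that shape — 1 connected region. Overall, the cross-section is a single solid region. The nearest boundary edge runs (27.00, 21.50)→(0.00, 21.50); distance from the point to it = 0.60 mm. The point is inside the cross-section, 0.60 mm from the nearest boundary — within the 1.2 mm shell band (3 × 0.4).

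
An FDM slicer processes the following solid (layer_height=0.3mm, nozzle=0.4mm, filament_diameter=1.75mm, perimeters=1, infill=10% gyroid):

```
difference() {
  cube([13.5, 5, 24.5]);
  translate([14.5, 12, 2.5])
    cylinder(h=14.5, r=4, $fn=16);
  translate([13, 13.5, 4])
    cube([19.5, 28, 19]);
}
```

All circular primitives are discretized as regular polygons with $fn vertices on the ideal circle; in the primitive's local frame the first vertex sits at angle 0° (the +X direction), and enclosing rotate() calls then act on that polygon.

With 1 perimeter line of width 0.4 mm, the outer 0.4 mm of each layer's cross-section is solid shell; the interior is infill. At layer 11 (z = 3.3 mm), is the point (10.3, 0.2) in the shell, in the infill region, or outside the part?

shell

At z = 3.3 mm: the cube is present — its section is the full 13.5×5 rectangle; the cylinder at (14.5, 12): section is a regular 16-gon, circumradius r=4; the cube at (13, 13.5) is absent (z outside [4, 23]); Taking the first minus the rest: starting from the 13.5×5 cube, the r=4 cylinder at (14.5, 12) misses the remaining region (no effect) — 1 connected region. Overall, the cross-section is a single solid region. The nearest boundary edge runs (13.50, 0.00)→(0.00, 0.00); distance from the point to it = 0.20 mm. The point is inside the cross-section, 0.20 mm from the nearest boundary — within the 0.4 mm shell band (1 × 0.4).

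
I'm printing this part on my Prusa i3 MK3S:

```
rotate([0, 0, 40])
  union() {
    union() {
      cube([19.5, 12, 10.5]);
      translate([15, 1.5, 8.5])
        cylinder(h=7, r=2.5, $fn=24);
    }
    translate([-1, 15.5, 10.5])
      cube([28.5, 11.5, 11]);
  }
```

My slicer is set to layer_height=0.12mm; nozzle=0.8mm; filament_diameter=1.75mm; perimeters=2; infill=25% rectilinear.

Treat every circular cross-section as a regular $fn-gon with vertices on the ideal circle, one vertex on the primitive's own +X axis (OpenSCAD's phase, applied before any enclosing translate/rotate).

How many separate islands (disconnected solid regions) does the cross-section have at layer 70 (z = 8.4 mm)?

At z = 8.4 mm: the cube is present — its section is the full 19.5×12 rectangle; the cylinder at (15, 1.5) is not intersected at this z (z outside [8.5, 15.5]); Merging all regions: only the 19.5×12 cube is present, so the union is just that shape — 1 connected region; the cube at (-1, 15.5) is absent (z outside [10.5, 21.5]); Taking the union: only the result so far is present, so the union is just that shape — 1 connected region; (whole slice rotated 40° about Z — lengths, areas and connectivity unchanged). Overall, the cross-section is a single solid region. Island count = 1.

1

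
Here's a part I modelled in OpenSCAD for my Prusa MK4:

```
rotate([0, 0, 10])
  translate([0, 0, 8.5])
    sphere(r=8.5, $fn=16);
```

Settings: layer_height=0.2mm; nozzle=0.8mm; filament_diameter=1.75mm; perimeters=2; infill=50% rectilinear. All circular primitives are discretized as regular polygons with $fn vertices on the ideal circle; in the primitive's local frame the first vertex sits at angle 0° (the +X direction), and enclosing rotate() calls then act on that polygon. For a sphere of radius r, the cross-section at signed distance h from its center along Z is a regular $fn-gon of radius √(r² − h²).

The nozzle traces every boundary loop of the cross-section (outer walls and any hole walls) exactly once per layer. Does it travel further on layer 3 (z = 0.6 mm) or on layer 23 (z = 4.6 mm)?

Layer 3 (z = 0.6): the r=8.5 sphere slices to a regular 16-gon of circumradius 3.137 (√(r²−h²) with h=7.9 from center) (perimeter = 2·16·3.137·sin(180°/16) = 19.58 mm); (whole slice rotated 10° about Z — lengths, areas and connectivity unchanged). So its perimeter = 19.58 mm. Layer 23 (z = 4.6): the sphere: section is a regular 16-gon, circumradius = √(r²−h²) = √(8.5²−3.9²) = 7.552 (perimeter = 2·16·7.552·sin(180°/16) = 47.15 mm); (whole slice rotated 10° about Z — lengths, areas and connectivity unchanged). So its perimeter = 47.15 mm. Layer 23 is larger (47.15 vs 19.58 mm).

layer 23 (z = 4.6 mm)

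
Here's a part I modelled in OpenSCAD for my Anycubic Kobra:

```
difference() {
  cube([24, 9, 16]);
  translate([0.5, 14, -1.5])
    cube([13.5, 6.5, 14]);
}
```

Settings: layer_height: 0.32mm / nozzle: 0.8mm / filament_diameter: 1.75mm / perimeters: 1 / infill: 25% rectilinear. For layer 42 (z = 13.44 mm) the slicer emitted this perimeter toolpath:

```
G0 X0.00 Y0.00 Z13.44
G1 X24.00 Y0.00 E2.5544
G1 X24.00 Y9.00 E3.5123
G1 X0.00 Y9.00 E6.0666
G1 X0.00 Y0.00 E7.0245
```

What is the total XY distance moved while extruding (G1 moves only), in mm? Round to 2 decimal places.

66.00 mm

Sum the Euclidean lengths of each G1 segment: total = 66.00 mm.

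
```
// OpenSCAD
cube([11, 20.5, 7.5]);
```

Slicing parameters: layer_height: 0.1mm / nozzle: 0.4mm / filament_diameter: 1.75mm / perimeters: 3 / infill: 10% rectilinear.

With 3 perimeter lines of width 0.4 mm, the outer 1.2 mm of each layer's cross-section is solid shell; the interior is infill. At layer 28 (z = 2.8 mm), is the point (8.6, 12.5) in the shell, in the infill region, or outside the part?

At z = 2.8 mm: the 11×20.5 cube contributes its full rectangle. Overall, the cross-section is a single solid region. The nearest boundary edge runs (11.00, 0.00)→(11.00, 20.50); distance from the point to it = 2.40 mm. The point is inside the cross-section and 2.40 mm from the nearest boundary — more than the 1.2 mm shell width (3 × 0.4), so it's in the infill interior.

infill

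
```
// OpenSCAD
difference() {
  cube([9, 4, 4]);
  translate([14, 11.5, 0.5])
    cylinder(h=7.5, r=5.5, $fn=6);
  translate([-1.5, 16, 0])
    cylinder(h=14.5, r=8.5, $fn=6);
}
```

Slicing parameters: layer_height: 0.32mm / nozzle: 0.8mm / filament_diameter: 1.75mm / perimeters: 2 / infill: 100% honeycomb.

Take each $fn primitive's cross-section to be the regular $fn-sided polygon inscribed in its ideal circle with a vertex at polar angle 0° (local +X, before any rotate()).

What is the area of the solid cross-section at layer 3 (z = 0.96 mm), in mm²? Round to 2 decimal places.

36.00 mm²

At z = 0.96 mm: the cube is present — its section is the full 9×4 rectangle (area 36.00 mm²); the r=5.5 cylinder at (14, 11.5) contributes a regular 6-gon of circumradius 5.5 (area = (6/2)·5.500²·sin(360°/6) = 78.59 mm²); the r=8.5 cylinder at (-1.5, 16) gives a regular 6-gon of circumradius 8.5 (constant along its height) (area = (6/2)·8.500²·sin(360°/6) = 187.71 mm²); After the difference (first − rest): starting from the 9×4 cube (36.00 mm²), the r=5.5 cylinder at (14, 11.5) misses the remaining region (no effect); the r=8.5 cylinder at (-1.5, 16) misses the remaining region (no effect) — area = 36.00 mm². Overall, the cross-section is a single solid region. Net area = 36.00 mm².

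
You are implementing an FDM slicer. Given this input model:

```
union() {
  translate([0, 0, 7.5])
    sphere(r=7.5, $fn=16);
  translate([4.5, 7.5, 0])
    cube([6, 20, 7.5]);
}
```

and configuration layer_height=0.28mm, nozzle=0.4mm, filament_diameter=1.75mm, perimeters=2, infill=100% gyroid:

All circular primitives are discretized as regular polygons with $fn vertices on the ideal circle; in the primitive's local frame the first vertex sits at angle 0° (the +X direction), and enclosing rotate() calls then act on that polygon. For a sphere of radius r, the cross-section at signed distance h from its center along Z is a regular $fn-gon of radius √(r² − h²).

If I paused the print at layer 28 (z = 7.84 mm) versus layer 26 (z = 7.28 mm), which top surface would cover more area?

layer 26 (z = 7.28 mm)

Layer 28 (z = 7.84): the r=7.5 sphere contributes a regular 16-gon of circumradius √(7.5²−0.34²) = 7.492 (area = (16/2)·7.492²·sin(360°/16) = 171.85 mm²); the cube at (4.5, 7.5) does not reach this height (z outside [0, 7.5]); Taking the union: only the r=7.5 sphere is present, so the union is just that shape — area = 171.85 mm². So its area = 171.85 mm². Layer 26 (z = 7.28): the r=7.5 sphere slices to a regular 16-gon of circumradius 7.497 (√(r²−h²) with h=0.22 from center) (area = (16/2)·7.497²·sin(360°/16) = 172.06 mm²); the cube at (4.5, 7.5) (footprint 6×20) is included at this height (area 120.00 mm²); Combining (union): the 2 present regions are separate (no shared area or edge), so areas and boundary lengths simply add and each stays a separate island — area = 292.06 mm². So its area = 292.06 mm². Layer 26 is larger (292.06 vs 171.85 mm²).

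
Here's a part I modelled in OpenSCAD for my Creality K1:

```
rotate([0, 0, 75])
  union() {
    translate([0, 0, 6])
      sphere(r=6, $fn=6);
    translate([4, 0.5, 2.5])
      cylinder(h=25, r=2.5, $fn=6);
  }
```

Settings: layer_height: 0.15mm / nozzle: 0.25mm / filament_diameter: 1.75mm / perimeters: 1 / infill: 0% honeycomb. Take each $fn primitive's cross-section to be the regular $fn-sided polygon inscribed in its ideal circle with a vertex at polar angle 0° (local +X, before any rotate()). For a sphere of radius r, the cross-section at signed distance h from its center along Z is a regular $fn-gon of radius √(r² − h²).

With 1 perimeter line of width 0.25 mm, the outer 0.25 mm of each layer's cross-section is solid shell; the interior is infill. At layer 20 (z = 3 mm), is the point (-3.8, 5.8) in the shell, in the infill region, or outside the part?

At z = 3 mm: the r=6 sphere contributes a regular 6-gon of circumradius √(6²−3²) = 5.196; the r=2.5 cylinder at (4, 0.5) gives a regular 6-gon of circumradius 2.5 (constant along its height); Merging all regions: the regions partially overlap (shared area 10.45 mm²), so overlapping operands fuse into one piece — 1 connected region; (rotated 75° about Z; rotation is an isometry so areas/perimeters/island counts are preserved). Overall, the cross-section is a single solid region. Undo the 75° rotation: the query point maps to (4.619, 5.172) in the un-rotated model frame. The nearest boundary edge runs (2.60, 4.50)→(3.66, 2.67); distance from the point to it = 2.09 mm. The point is not inside any of the regions above, so it lies outside the cross-section (2.09 mm from the nearest boundary).

outside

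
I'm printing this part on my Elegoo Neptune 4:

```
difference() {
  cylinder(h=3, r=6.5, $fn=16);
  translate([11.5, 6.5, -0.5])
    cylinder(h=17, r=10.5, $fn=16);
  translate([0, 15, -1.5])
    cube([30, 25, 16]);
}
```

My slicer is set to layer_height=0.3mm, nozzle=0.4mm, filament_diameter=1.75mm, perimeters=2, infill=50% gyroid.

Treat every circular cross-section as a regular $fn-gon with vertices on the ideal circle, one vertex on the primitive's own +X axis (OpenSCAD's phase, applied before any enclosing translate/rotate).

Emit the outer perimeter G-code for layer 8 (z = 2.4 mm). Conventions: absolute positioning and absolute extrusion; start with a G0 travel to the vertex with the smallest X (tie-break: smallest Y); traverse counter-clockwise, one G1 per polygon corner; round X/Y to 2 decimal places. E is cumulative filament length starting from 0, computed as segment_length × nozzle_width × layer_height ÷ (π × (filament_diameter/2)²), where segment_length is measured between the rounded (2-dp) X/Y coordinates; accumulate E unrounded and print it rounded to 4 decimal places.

At z = 2.4 mm: the r=6.5 cylinder gives a regular 16-gon of circumradius 6.5 (constant along its height); the cylinder at (11.5, 6.5): section is a regular 16-gon, circumradius r=10.5; the 30×25 cube at (0, 15) contributes its full rectangle; After the difference (first − rest): starting from the r=6.5 cylinder, the r=10.5 cylinder at (11.5, 6.5) partially overlaps it — only the 24.22 mm² overlap (of its 337.53 mm²) is removed, clipping the outline; the 30×25 cube at (0, 15) misses the remaining region (no effect) — 1 connected region. The outline is a single polygon with 16 vertices. Extrusion per mm of travel: 0.4 × 0.3 / (π × 0.875²) = 0.049890. Accumulating E over each segment gives final E = 1.9744.

G0 X-6.50 Y0.00 Z2.40
G1 X-6.01 Y-2.49 E0.1266
G1 X-4.60 Y-4.60 E0.2532
G1 X-2.49 Y-6.01 E0.3798
G1 X0.00 Y-6.50 E0.5064
G1 X2.49 Y-6.01 E0.6330
G1 X4.60 Y-4.60 E0.7597
G1 X6.01 Y-2.49 E0.8863
G1 X6.05 Y-2.25 E0.8984
G1 X4.08 Y-0.92 E1.0170
G1 X1.80 Y2.48 E1.2212
G1 X1.04 Y6.29 E1.4151
G1 X0.00 Y6.50 E1.4680
G1 X-2.49 Y6.01 E1.5946
G1 X-4.60 Y4.60 E1.7212
G1 X-6.01 Y2.49 E1.8478
G1 X-6.50 Y0.00 E1.9744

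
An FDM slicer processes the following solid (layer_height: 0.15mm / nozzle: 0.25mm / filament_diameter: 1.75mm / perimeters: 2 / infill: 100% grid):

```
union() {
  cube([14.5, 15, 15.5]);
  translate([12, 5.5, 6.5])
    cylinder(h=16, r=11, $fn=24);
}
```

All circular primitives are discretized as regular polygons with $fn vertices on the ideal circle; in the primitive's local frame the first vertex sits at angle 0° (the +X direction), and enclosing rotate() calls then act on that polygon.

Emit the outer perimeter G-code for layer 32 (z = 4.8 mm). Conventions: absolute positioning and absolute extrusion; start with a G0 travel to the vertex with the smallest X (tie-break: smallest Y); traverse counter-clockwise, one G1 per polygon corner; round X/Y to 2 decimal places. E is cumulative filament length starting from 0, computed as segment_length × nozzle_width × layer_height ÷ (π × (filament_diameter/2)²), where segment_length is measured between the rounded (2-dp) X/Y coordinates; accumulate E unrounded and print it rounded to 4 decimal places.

G0 X0.00 Y0.00 Z4.80
G1 X14.50 Y0.00 E0.2261
G1 X14.50 Y15.00 E0.4599
G1 X0.00 Y15.00 E0.6860
G1 X0.00 Y0.00 E0.9199

At z = 4.8 mm: the cube is present — its section is the full 14.5×15 rectangle; the cylinder at (12, 5.5) is absent (z outside [6.5, 22.5]); Taking the union: only the 14.5×15 cube is present, so the union is just that shape — 1 connected region. The outline is a single polygon with 4 vertices. Extrusion per mm of travel: 0.25 × 0.15 / (π × 0.875²) = 0.015591. Accumulating E over each segment gives final E = 0.9199.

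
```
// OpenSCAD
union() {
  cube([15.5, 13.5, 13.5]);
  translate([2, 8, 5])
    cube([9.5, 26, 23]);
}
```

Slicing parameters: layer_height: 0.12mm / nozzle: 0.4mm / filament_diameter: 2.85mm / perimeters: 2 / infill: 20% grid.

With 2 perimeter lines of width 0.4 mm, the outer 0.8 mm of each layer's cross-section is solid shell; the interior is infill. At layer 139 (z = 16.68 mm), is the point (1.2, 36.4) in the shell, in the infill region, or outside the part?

outside

At z = 16.68 mm: the cube does not reach this height (z outside [0, 13.5]); the cube at (2, 8) (footprint 9.5×26) is included at this height; Combining (union): only the 9.5×26 cube at (2, 8) is present, so the union is just that shape — 1 connected region. Overall, the cross-section is a single solid region. The nearest boundary edge runs (11.50, 34.00)→(2.00, 34.00); distance from the point to it = 2.53 mm. The point is not inside any of the regions above, so it lies outside the cross-section (2.53 mm from the nearest boundary).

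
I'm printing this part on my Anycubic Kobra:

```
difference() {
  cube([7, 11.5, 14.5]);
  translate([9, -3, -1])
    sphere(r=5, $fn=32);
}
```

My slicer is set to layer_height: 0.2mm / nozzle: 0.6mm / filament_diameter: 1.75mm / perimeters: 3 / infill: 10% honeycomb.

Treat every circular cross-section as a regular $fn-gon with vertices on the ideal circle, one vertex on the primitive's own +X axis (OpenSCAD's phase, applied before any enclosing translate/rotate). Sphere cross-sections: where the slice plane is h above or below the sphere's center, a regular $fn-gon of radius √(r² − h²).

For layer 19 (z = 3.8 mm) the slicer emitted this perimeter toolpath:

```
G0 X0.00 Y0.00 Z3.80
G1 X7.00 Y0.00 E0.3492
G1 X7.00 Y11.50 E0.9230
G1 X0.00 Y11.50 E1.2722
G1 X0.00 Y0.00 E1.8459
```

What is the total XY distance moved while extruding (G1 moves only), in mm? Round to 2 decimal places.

Sum the Euclidean lengths of each G1 segment: total = 37.00 mm.

37.00 mm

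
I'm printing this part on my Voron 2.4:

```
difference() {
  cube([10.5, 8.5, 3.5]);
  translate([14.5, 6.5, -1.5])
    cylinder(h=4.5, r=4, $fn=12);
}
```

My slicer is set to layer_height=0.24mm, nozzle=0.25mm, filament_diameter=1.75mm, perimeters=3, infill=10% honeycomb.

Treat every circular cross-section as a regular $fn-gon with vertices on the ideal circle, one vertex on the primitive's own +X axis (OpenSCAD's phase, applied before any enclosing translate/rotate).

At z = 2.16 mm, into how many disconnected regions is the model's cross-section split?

1

At z = 2.16 mm: the cube is present — its section is the full 10.5×8.5 rectangle; the cylinder at (14.5, 6.5): section is a regular 12-gon, circumradius r=4; Taking the first minus the rest: starting from the 10.5×8.5 cube, the r=4 cylinder at (14.5, 6.5) misses the remaining region (no effect) — 1 connected region. The result has 1 disconnected region.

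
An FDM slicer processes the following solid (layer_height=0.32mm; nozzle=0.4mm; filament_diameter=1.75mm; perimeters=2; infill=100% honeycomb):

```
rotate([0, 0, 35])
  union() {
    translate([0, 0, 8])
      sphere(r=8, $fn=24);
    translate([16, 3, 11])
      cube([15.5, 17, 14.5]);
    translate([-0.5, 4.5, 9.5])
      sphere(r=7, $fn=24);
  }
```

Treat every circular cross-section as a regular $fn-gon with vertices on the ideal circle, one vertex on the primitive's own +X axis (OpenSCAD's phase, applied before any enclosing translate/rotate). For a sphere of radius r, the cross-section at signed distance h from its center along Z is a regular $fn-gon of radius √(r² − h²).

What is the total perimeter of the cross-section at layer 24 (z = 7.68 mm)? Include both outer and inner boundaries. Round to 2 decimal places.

At z = 7.68 mm: the sphere: section is a regular 24-gon, circumradius = √(r²−h²) = √(8²−0.32²) = 7.994 (perimeter = 2·24·7.994·sin(180°/24) = 50.08 mm); the cube at (16, 3) does not reach this height (z outside [11, 25.5]); the r=7 sphere at (-0.5, 4.5) slices to a regular 24-gon of circumradius 6.759 (√(r²−h²) with h=1.82 from center) (perimeter = 2·24·6.759·sin(180°/24) = 42.35 mm); Merging all regions: the regions partially overlap (shared area 102.28 mm²), so the edge portions inside another operand are dropped and the merged outline is re-measured after clipping — boundary = 55.78 mm; (whole slice rotated 35° about Z — lengths, areas and connectivity unchanged). Overall, the cross-section is a single solid region. Total boundary length (outer) = 55.78 mm.

55.78 mm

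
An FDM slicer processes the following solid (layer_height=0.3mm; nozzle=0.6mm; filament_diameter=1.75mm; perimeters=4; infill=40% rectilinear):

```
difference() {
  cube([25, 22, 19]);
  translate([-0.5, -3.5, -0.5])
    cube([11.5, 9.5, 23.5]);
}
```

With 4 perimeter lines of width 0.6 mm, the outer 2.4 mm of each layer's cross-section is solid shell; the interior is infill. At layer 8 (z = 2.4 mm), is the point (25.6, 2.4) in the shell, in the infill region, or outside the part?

At z = 2.4 mm: the cube (footprint 25×22) is included at this height; the cube at (-0.5, -3.5) (footprint 11.5×9.5) is included at this height; Subtracting the remaining from the first: starting from the 25×22 cube, the 11.5×9.5 cube at (-0.5, -3.5) partially overlaps it — only the 66.00 mm² overlap (of its 109.25 mm²) is removed, clipping the outline — 1 connected region. Overall, the cross-section is a single solid region. The nearest boundary edge runs (25.00, 22.00)→(25.00, 0.00); distance from the point to it = 0.60 mm. The point is not inside any of the regions above, so it lies outside the cross-section (0.60 mm from the nearest boundary).

outside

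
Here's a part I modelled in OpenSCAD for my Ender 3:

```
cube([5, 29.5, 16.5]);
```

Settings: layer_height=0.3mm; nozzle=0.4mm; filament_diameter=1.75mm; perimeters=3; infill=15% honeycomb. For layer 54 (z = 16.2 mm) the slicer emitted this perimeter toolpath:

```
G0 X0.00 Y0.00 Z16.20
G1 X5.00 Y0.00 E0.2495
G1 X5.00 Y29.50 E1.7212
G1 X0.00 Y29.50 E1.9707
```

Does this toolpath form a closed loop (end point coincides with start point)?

Start point (G0): (0.00, 0.00). End point (last G1): the path does not return to the start — open.

no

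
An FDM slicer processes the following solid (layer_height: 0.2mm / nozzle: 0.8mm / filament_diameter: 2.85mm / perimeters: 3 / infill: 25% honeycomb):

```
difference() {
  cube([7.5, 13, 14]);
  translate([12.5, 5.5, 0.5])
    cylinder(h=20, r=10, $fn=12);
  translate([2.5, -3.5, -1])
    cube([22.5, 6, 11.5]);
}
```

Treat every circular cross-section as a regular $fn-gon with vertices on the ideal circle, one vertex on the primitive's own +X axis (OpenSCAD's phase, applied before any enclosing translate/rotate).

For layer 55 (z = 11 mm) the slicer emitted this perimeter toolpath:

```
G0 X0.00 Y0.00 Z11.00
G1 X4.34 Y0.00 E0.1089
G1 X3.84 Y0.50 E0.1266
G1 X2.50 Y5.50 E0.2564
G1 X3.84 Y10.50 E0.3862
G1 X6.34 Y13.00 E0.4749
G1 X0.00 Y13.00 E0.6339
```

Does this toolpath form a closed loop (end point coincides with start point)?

no

Start point (G0): (0.00, 0.00). End point (last G1): the path does not return to the start — open.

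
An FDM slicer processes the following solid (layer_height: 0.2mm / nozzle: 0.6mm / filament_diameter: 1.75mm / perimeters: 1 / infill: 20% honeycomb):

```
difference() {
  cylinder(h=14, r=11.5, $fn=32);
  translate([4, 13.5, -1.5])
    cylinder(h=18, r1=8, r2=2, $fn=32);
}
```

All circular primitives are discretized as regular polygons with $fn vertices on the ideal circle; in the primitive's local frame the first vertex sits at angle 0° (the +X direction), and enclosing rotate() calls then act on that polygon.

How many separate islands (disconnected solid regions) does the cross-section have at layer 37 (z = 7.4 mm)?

At z = 7.4 mm: the r=11.5 cylinder gives a regular 32-gon of circumradius 11.5 (constant along its height); the cone at (4, 13.5) (r1=8→r2=2) has section circumradius 5.033 here — a regular 32-gon; Subtracting the remaining from the first: starting from the r=11.5 cylinder, the cone at (4, 13.5) partially overlaps it — only the 12.58 mm² overlap (of its 79.08 mm²) is removed, clipping the outline — 1 connected region. Overall, the cross-section is a single solid region. Island count = 1.

1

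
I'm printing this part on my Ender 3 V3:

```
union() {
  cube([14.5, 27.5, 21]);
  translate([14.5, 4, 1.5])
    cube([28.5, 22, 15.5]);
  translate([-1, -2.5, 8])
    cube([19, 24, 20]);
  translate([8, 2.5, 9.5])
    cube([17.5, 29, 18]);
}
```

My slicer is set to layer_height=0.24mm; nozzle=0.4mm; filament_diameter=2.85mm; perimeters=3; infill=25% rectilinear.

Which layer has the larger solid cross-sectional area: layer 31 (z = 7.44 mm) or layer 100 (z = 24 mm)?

layer 31 (z = 7.44 mm)

Layer 31 (z = 7.44): the 14.5×27.5 cube contributes its full rectangle (area 398.75 mm²); the cube at (14.5, 4) (footprint 28.5×22) is included at this height (area 627.00 mm²); the cube at (-1, -2.5) is not intersected at this z (z outside [8, 28]); the cube at (8, 2.5) is absent (z outside [9.5, 27.5]); Combining (union): the 2 present regions share edge segments without overlapping in area, so areas simply add but the touching pieces fuse into one outline (the shared edge portions become interior and drop out of the boundary) — area = 1025.75 mm². So its area = 1025.75 mm². Layer 100 (z = 24): the cube is not intersected at this z (z outside [0, 21]); the cube at (14.5, 4) is absent (z outside [1.5, 17]); the cube at (-1, -2.5) is present — its section is the full 19×24 rectangle (area 456.00 mm²); the 17.5×29 cube at (8, 2.5) contributes its full rectangle (area 507.50 mm²); Merging all regions: the regions partially overlap — summed areas 963.50 mm² minus the doubly-counted overlap 190.00 mm² gives 773.50 mm² — area = 773.50 mm². So its area = 773.50 mm². Layer 31 is larger (1025.75 vs 773.50 mm²).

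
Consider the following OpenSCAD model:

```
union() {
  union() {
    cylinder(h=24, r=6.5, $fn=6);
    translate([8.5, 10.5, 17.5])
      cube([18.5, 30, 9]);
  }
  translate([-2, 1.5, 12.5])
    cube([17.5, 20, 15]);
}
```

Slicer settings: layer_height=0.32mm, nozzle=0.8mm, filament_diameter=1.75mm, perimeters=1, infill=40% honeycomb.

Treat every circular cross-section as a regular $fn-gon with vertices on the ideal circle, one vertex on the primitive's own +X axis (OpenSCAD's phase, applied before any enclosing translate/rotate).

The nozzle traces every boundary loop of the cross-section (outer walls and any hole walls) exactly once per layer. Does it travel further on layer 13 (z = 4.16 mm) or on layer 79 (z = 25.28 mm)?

Layer 13 (z = 4.16): the r=6.5 cylinder contributes a regular 6-gon of circumradius 6.5 (perimeter = 2·6·6.500·sin(180°/6) = 39.00 mm); the cube at (8.5, 10.5) is not intersected at this z (z outside [17.5, 26.5]); Combining (union): only the r=6.5 cylinder is present, so the union is just that shape — boundary = 39.00 mm; the cube at (-2, 1.5) does not reach this height (z outside [12.5, 27.5]); Merging all regions: only that combined region is present, so the union is just that shape — boundary = 39.00 mm. So its perimeter = 39.00 mm. Layer 79 (z = 25.28): the cylinder is absent (z outside [0, 24]); the cube at (8.5, 10.5) (footprint 18.5×30) is included at this height (perimeter 97.00 mm); Merging all regions: only the 18.5×30 cube at (8.5, 10.5) is present, so the union is just that shape — boundary = 97.00 mm; the cube at (-2, 1.5) (footprint 17.5×20) is included at this height (perimeter 75.00 mm); Merging all regions: the regions partially overlap (shared area 77.00 mm²), so the edge portions inside another operand are dropped and the merged outline is re-measured after clipping — boundary = 136.00 mm. So its perimeter = 136.00 mm. Layer 79 is larger (136.00 vs 39.00 mm).

layer 79 (z = 25.28 mm)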